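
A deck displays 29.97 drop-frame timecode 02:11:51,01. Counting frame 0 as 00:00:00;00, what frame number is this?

As if non-drop at 30 labels/s: (2 × 3600 + 11 × 60 + 51) × 30 + 1 = 237331.
Minute boundaries passed: 131; those not divisible by 10: 131 − 13 = 118; dropped labels = 2 × 118 = 236.
Actual frame index = 237331 − 236 = 237095.

237095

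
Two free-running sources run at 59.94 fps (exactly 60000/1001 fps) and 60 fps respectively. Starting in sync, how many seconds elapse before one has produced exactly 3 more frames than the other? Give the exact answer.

50.05 seconds

The gap grows by |60 − 60000/1001| = 60/1001 frames per second.
Time for a 3-frame gap: 3 ÷ (60/1001) = 50.05 s.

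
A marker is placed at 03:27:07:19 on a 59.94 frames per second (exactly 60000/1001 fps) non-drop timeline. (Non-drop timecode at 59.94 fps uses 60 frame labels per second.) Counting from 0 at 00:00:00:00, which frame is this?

frame 745639

Total seconds to the label: (3 × 3600 + 27 × 60 + 7) = 12427.
Frame index = 12427 × 60 + 19 = 745639.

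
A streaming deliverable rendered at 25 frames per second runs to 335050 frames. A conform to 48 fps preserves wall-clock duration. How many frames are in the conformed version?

Target frames = source frames × (target rate / source rate) = 335050 × (48)/(25) = 335050 × 48/25 = 643296.

643296 frames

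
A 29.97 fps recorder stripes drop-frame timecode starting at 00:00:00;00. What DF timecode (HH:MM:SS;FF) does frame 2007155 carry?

Each 10-minute DF block holds 10 × 60 × 30 − 9 × 2 = 17982 frames. 2007155 ÷ 17982 → 111 full blocks, remainder 11153.
Within the partial block the first minute is 1800 frames and each further minute 1798, so 6 further minute boundaries passed. Total skipped labels = 18 × 111 + 2 × 6 = 2010.
Non-drop label index = 2007155 + 2010 = 2009165; at 30 labels/s that is 18:36:12:05, i.e. DF 18:36:12;05.

18:36:12;05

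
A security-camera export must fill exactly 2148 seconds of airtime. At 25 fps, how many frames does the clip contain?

Frames = 2148 × 25 = 53700.

53700 frames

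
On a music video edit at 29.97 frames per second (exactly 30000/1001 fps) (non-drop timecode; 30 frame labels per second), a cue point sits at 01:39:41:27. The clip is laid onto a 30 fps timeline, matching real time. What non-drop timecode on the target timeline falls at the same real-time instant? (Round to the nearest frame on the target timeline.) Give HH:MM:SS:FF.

Source frame index: (1×3600 + 39×60 + 41) × 30 + 27 = 179457.
Real time: 179457 / (30000/1001) = 59878819/10000 s.
Target frame: (59878819/10000) × (30) = 179636457/1000 ≈ 179636.457 → 179636.
At 30 labels/s: frame 179636 → 01:39:47:26.

01:39:47:26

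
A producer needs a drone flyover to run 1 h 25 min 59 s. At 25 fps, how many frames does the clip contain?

1 h 25 min 59 s = 5159 s.
Frames = 5159 × 25 = 128975.

128975 frames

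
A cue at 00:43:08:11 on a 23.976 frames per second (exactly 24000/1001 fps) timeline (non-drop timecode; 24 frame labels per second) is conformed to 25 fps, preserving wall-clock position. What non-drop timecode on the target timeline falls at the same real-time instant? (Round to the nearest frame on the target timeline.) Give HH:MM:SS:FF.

00:43:11:01

Source frame index: (0×3600 + 43×60 + 8) × 24 + 11 = 62123.
Real time: 62123 / (24000/1001) = 62185123/24000 s.
Target frame: (62185123/24000) × (25) = 62185123/960 ≈ 64776.170 → 64776.
At 25 labels/s: frame 64776 → 00:43:11:01.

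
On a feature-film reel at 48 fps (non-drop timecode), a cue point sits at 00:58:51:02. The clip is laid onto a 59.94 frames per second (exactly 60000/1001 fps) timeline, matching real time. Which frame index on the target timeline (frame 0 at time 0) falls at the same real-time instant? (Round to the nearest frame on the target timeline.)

frame 211651

Source frame index: (0×3600 + 58×60 + 51) × 48 + 2 = 169490.
Real time: 169490 / (48) = 84745/24 s.
Target frame: (84745/24) × (60000/1001) = 211862500/1001 ≈ 211650.849 → 211651.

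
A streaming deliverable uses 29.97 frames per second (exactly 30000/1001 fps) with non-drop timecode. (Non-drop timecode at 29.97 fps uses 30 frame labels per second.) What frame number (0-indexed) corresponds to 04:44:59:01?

Total seconds to the label: (4 × 3600 + 44 × 60 + 59) = 17099.
Frame index = 17099 × 30 + 1 = 512971.

frame 512971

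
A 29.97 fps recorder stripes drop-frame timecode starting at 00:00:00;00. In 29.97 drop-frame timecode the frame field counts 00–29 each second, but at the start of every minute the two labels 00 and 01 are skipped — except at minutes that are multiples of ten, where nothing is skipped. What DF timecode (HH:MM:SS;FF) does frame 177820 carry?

01:38:53;08

Each 10-minute DF block holds 10 × 60 × 30 − 9 × 2 = 17982 frames. 177820 ÷ 17982 → 9 full blocks, remainder 15982.
Within the partial block the first minute is 1800 frames and each further minute 1798, so 8 further minute boundaries passed. Total skipped labels = 18 × 9 + 2 × 8 = 178.
Non-drop label index = 177820 + 178 = 177998; at 30 labels/s that is 01:38:53:08, i.e. DF 01:38:53;08.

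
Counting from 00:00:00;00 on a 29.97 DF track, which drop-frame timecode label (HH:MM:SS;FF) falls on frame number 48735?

Ten DF minutes hold 17982 frames, so frame 48735 lies in block 2 (frames 35964–53945) with 12771 frames into that block.
The block's first minute is 1800 frames and the rest 1798 each; 12771 frames reaches minute 7, so 2 × 18 + 7 × 2 = 50 labels have been skipped so far.
Adding those back, label number 48735 + 50 = 48785 at 30 labels/s is 1626 s + 5 f = 0 h 27 min 6 s frame 5, i.e. 00:27:06;05.

00:27:06;05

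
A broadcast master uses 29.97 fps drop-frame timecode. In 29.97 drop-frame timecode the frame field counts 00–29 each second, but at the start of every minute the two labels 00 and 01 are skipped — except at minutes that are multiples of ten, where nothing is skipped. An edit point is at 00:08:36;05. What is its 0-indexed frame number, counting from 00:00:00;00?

Complete 10-minute blocks: 0, each 17982 frames → 0.
Remaining 8 whole minutes in the current block: 1800 + 7 × 1798 = 14386 frames.
Within the current minute: 36 × 30 + 5 − 2 = 1083 (labels ;00/;01 skipped at this minute). Total = 0 + 14386 + 1083 = 15469.

15469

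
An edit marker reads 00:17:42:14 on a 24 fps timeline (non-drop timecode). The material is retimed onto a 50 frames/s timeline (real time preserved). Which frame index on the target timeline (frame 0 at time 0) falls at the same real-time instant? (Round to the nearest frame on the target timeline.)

Source frame index: (0×3600 + 17×60 + 42) × 24 + 14 = 25502.
Real time: 25502 / (24) = 12751/12 s.
Target frame: (12751/12) × (50) = 318775/6 ≈ 53129.167 → 53129.

frame 53129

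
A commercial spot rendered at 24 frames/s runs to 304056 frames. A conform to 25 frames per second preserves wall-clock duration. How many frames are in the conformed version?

Target frames = source frames × (target rate / source rate) = 304056 × (25)/(24) = 304056 × 25/24 = 316725.

316725 frames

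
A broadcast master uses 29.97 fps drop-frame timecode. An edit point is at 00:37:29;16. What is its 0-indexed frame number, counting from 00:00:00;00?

67418

As if non-drop at 30 labels/s: (0 × 3600 + 37 × 60 + 29) × 30 + 16 = 67486.
Minute boundaries passed: 37; those not divisible by 10: 37 − 3 = 34; dropped labels = 2 × 34 = 68.
Actual frame index = 67486 − 68 = 67418.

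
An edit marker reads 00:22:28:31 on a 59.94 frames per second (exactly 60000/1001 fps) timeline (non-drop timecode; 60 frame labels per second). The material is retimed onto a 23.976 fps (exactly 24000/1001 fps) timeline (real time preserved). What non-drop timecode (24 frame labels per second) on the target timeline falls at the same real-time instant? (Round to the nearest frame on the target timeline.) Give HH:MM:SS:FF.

Source frame index: (0×3600 + 22×60 + 28) × 60 + 31 = 80911.
Real time: 80911 / (60000/1001) = 80991911/60000 s.
Target frame: (80991911/60000) × (24000/1001) = 161822/5 ≈ 32364.400 → 32364.
At 24 labels/s: frame 32364 → 00:22:28:12.

00:22:28:12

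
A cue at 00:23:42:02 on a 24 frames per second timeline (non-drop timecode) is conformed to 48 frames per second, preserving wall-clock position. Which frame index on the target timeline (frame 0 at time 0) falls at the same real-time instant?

frame 68260

Source frame index: (0×3600 + 23×60 + 42) × 24 + 2 = 34130.
Real time: 34130 / (24) = 17065/12 s.
Target frame: (17065/12) × (48) = 68260.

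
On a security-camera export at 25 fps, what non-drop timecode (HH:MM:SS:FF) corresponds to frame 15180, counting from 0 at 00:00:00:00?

15180 ÷ 25 = 607 full seconds, remainder 5 frames.
607 s = 0 h 10 min 7 s.
Timecode: 00:10:07:05.

00:10:07:05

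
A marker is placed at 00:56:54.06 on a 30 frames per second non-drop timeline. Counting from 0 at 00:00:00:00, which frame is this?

Total seconds to the label: (0 × 3600 + 56 × 60 + 54) = 3414.
Frame index = 3414 × 30 + 6 = 102426.

102426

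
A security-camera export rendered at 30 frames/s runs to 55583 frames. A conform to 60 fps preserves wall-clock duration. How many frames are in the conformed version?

Target frames = source frames × (target rate / source rate) = 55583 × (60)/(30) = 55583 × 2 = 111166.

111166 frames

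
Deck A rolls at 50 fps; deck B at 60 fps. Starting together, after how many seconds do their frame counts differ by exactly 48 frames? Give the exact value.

The gap grows by |60 − 50| = 10 frames per second.
Time for a 48-frame gap: 48 ÷ (10) = 4.8 s.

4.8 seconds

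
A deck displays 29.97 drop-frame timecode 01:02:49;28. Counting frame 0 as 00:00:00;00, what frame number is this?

Complete 10-minute blocks: 6, each 17982 frames → 107892.
Remaining 2 whole minutes in the current block: 1800 + 1 × 1798 = 3598 frames.
Within the current minute: 49 × 30 + 28 − 2 = 1496 (labels ;00/;01 skipped at this minute). Total = 107892 + 3598 + 1496 = 112986.

112986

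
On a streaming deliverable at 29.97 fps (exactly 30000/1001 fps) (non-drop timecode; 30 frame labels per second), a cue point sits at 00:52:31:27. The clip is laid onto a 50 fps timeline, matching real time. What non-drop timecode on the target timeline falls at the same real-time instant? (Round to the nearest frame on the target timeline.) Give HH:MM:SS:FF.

Source frame index: (0×3600 + 52×60 + 31) × 30 + 27 = 94557.
Real time: 94557 / (30000/1001) = 31550519/10000 s.
Target frame: (31550519/10000) × (50) = 31550519/200 ≈ 157752.595 → 157753.
At 50 labels/s: frame 157753 → 00:52:35:03.

00:52:35:03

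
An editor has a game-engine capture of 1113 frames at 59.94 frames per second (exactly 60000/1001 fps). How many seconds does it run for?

Running time = 1113 / (60000/1001) = 18.56855 s.

18.56855 seconds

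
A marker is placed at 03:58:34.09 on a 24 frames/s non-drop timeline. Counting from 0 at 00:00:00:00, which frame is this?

Total seconds to the label: (3 × 3600 + 58 × 60 + 34) = 14314.
Frame index = 14314 × 24 + 9 = 343545.

343545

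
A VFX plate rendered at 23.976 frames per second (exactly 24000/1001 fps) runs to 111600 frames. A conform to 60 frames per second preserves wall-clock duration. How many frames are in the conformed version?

279279 frames

Target frames = source frames × (target rate / source rate) = 111600 × (60)/(24000/1001) = 111600 × 1001/400 = 279279.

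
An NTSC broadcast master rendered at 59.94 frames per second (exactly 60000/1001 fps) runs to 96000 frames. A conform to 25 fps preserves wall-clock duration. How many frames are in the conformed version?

Target frames = source frames × (target rate / source rate) = 96000 × (25)/(60000/1001) = 96000 × 1001/2400 = 40040.

40040 frames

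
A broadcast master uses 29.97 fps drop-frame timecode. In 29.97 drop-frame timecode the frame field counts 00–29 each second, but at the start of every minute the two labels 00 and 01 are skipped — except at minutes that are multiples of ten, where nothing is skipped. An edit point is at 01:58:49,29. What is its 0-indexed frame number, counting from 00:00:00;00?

213685

As if non-drop at 30 labels/s: (1 × 3600 + 58 × 60 + 49) × 30 + 29 = 213899.
Minute boundaries passed: 118; those not divisible by 10: 118 − 11 = 107; dropped labels = 2 × 107 = 214.
Actual frame index = 213899 − 214 = 213685.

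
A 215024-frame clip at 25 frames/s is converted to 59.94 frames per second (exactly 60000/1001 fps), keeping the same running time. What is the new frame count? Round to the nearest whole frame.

Frames at target rate = 215024 × (60000/1001) / (25) = 516057600/1001 ≈ 515542.058.
Nearest whole frame: 515542.

515542 frames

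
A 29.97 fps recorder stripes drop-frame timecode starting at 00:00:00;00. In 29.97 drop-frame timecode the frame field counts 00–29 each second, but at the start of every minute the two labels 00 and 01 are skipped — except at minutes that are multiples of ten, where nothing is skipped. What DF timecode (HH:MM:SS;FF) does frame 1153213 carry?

10:41:18;27

Each 10-minute DF block holds 10 × 60 × 30 − 9 × 2 = 17982 frames. 1153213 ÷ 17982 → 64 full blocks, remainder 2365.
Within the partial block the first minute is 1800 frames and each further minute 1798, so 1 further minute boundary passed. Total skipped labels = 18 × 64 + 2 × 1 = 1154.
Non-drop label index = 1153213 + 1154 = 1154367; at 30 labels/s that is 10:41:18:27, i.e. DF 10:41:18;27.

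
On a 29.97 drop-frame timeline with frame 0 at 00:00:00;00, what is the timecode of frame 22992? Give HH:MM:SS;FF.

Ten DF minutes hold 17982 frames, so frame 22992 lies in block 1 (frames 17982–35963) with 5010 frames into that block.
The block's first minute is 1800 frames and the rest 1798 each; 5010 frames reaches minute 2, so 1 × 18 + 2 × 2 = 22 labels have been skipped so far.
Adding those back, label number 22992 + 22 = 23014 at 30 labels/s is 767 s + 4 f = 0 h 12 min 47 s frame 4, i.e. 00:12:47;04.

00:12:47;04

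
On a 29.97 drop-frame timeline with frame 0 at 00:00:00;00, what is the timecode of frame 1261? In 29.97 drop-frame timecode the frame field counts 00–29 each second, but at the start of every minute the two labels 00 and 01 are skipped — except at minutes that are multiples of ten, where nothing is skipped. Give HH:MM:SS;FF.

Each 10-minute DF block holds 10 × 60 × 30 − 9 × 2 = 17982 frames. 1261 ÷ 17982 → 0 full blocks, remainder 1261.
Within the partial block the first minute is 1800 frames and each further minute 1798, so 0 further minute boundaries passed. Total skipped labels = 18 × 0 + 2 × 0 = 0.
Non-drop label index = 1261 + 0 = 1261; at 30 labels/s that is 00:00:42:01, i.e. DF 00:00:42;01.

00:00:42;01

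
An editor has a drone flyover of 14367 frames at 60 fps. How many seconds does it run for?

Running time = 14367 / (60) = 239.45 s.

239.45 seconds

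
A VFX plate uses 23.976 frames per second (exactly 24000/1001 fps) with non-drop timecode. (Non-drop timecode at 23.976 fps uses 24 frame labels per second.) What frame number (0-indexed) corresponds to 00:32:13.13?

46405

Total seconds to the label: (0 × 3600 + 32 × 60 + 13) = 1933.
Frame index = 1933 × 24 + 13 = 46405.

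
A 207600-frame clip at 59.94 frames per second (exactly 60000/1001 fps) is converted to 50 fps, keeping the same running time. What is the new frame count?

Target frames = source frames × (target rate / source rate) = 207600 × (50)/(60000/1001) = 207600 × 1001/1200 = 173173.

173173 frames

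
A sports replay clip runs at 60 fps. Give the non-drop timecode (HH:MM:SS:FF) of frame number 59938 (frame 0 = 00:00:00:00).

00:16:38:58

59938 ÷ 60 = 998 full seconds, remainder 58 frames.
998 s = 0 h 16 min 38 s.
Timecode: 00:16:38:58.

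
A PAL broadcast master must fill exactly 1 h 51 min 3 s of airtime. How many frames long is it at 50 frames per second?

333150 frames

1 h 51 min 3 s = 6663 s.
Frames = 6663 × 50 = 333150.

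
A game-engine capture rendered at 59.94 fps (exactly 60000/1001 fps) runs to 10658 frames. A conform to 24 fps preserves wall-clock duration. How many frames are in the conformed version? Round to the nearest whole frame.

4267 frames

Frames at target rate = 10658 × (24) / (60000/1001) = 5334329/1250 ≈ 4267.463.
Nearest whole frame: 4267.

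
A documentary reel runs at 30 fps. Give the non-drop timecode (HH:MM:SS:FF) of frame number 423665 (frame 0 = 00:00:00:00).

423665 ÷ 30 = 14122 full seconds, remainder 5 frames.
14122 s = 3 h 55 min 22 s.
Timecode: 03:55:22:05.

03:55:22:05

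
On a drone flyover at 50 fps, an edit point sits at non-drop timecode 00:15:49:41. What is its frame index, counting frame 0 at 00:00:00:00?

47491

Total seconds to the label: (0 × 3600 + 15 × 60 + 49) = 949.
Frame index = 949 × 50 + 41 = 47491.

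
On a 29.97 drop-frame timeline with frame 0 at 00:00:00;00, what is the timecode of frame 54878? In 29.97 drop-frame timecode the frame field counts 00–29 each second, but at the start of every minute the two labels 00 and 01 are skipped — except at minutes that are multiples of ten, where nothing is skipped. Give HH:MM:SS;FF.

00:30:31;02

Each 10-minute DF block holds 10 × 60 × 30 − 9 × 2 = 17982 frames. 54878 ÷ 17982 → 3 full blocks, remainder 932.
Within the partial block the first minute is 1800 frames and each further minute 1798, so 0 further minute boundaries passed. Total skipped labels = 18 × 3 + 2 × 0 = 54.
Non-drop label index = 54878 + 54 = 54932; at 30 labels/s that is 00:30:31:02, i.e. DF 00:30:31;02.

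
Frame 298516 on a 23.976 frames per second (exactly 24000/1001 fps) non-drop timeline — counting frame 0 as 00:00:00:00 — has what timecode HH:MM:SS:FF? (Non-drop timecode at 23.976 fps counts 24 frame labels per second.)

03:27:18:04

298516 ÷ 24 = 12438 full seconds, remainder 4 frames.
12438 s = 3 h 27 min 18 s.
Timecode: 03:27:18:04.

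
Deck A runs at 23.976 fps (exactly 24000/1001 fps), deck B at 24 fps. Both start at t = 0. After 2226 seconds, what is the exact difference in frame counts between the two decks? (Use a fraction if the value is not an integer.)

7632/143 frames

A emits 24000/1001 × 2226 = 7632000/143 frames; B emits 24 × 2226 = 53424.
Difference = 7632/143 frames (≈ 53.3706); B is ahead of A.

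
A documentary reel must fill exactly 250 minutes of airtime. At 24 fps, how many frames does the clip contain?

250 min = 15000 s.
Frames = 15000 × 24 = 360000.

360000 frames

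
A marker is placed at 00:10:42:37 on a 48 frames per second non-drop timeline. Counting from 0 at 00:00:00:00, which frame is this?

Total seconds to the label: (0 × 3600 + 10 × 60 + 42) = 642.
Frame index = 642 × 48 + 37 = 30853.

30853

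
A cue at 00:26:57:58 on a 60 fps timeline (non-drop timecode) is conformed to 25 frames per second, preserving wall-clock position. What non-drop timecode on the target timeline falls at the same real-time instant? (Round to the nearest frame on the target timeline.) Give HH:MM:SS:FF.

00:26:57:24

Source frame index: (0×3600 + 26×60 + 57) × 60 + 58 = 97078.
Real time: 97078 / (60) = 48539/30 s.
Target frame: (48539/30) × (25) = 242695/6 ≈ 40449.167 → 40449.
At 25 labels/s: frame 40449 → 00:26:57:24.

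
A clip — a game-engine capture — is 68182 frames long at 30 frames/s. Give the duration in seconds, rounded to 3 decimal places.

Running time = 68182 × 1/30 = 34091/15 s ≈ 2272.733 s.

2272.733 seconds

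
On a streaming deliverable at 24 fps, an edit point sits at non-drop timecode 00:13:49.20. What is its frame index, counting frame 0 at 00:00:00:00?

Total seconds to the label: (0 × 3600 + 13 × 60 + 49) = 829.
Frame index = 829 × 24 + 20 = 19916.

frame 19916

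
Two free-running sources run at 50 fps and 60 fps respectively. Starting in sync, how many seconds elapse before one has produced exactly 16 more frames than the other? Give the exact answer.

The gap grows by |60 − 50| = 10 frames per second.
Time for a 16-frame gap: 16 ÷ (10) = 1.6 s.

1.6 seconds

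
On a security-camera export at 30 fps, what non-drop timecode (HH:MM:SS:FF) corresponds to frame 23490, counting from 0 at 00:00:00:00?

00:13:03:00

23490 ÷ 30 = 783 full seconds, remainder 0 frames.
783 s = 0 h 13 min 3 s.
Timecode: 00:13:03:00.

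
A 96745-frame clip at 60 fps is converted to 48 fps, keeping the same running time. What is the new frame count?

77396 frames

Target frames = source frames × (target rate / source rate) = 96745 × (48)/(60) = 96745 × 4/5 = 77396.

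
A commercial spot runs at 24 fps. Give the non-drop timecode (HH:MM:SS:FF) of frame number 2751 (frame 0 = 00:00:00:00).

2751 ÷ 24 = 114 full seconds, remainder 15 frames.
114 s = 0 h 1 min 54 s.
Timecode: 00:01:54:15.

00:01:54:15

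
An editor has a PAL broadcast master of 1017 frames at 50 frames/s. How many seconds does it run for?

Running time = 1017 / (50) = 20.34 s.

20.34 seconds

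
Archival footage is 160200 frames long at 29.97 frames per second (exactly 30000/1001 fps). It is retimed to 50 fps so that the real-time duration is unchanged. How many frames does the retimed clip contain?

267267 frames

Target frames = source frames × (target rate / source rate) = 160200 × (50)/(30000/1001) = 160200 × 1001/600 = 267267.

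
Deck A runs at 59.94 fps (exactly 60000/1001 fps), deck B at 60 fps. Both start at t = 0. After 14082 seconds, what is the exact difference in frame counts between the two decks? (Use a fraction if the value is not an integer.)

A emits 60000/1001 × 14082 = 844920000/1001 frames; B emits 60 × 14082 = 844920.
Difference = 844920/1001 frames (≈ 844.0759); B is ahead of A.

844920/1001 frames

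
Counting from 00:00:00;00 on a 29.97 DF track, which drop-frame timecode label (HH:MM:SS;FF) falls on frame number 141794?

01:18:51;06

Each 10-minute DF block holds 10 × 60 × 30 − 9 × 2 = 17982 frames. 141794 ÷ 17982 → 7 full blocks, remainder 15920.
Within the partial block the first minute is 1800 frames and each further minute 1798, so 8 further minute boundaries passed. Total skipped labels = 18 × 7 + 2 × 8 = 142.
Non-drop label index = 141794 + 142 = 141936; at 30 labels/s that is 01:18:51:06, i.e. DF 01:18:51;06.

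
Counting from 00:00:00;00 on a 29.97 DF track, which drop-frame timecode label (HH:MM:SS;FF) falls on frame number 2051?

00:01:08;13

Each 10-minute DF block holds 10 × 60 × 30 − 9 × 2 = 17982 frames. 2051 ÷ 17982 → 0 full blocks, remainder 2051.
Within the partial block the first minute is 1800 frames and each further minute 1798, so 1 further minute boundary passed. Total skipped labels = 18 × 0 + 2 × 1 = 2.
Non-drop label index = 2051 + 2 = 2053; at 30 labels/s that is 00:01:08:13, i.e. DF 00:01:08;13.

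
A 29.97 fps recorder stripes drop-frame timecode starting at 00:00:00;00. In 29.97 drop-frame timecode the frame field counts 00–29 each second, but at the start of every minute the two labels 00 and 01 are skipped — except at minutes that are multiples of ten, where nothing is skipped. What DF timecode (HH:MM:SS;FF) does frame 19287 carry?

Ten DF minutes hold 17982 frames, so frame 19287 lies in block 1 (frames 17982–35963) with 1305 frames into that block.
The block's first minute is 1800 frames and the rest 1798 each; 1305 frames reaches minute 0, so 1 × 18 + 0 × 2 = 18 labels have been skipped so far.
Adding those back, label number 19287 + 18 = 19305 at 30 labels/s is 643 s + 15 f = 0 h 10 min 43 s frame 15, i.e. 00:10:43;15.

00:10:43;15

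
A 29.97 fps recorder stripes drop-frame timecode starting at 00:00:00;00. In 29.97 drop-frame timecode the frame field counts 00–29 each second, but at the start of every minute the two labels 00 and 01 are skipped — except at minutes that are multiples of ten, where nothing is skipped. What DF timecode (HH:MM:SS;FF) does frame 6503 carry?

Ten DF minutes hold 17982 frames, so frame 6503 lies in block 0 (frames 0–17981) with 6503 frames into that block.
The block's first minute is 1800 frames and the rest 1798 each; 6503 frames reaches minute 3, so 0 × 18 + 3 × 2 = 6 labels have been skipped so far.
Adding those back, label number 6503 + 6 = 6509 at 30 labels/s is 216 s + 29 f = 0 h 3 min 36 s frame 29, i.e. 00:03:36;29.

00:03:36;29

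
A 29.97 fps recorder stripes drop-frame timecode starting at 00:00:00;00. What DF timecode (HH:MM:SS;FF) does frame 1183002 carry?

Each 10-minute DF block holds 10 × 60 × 30 − 9 × 2 = 17982 frames. 1183002 ÷ 17982 → 65 full blocks, remainder 14172.
Within the partial block the first minute is 1800 frames and each further minute 1798, so 7 further minute boundaries passed. Total skipped labels = 18 × 65 + 2 × 7 = 1184.
Non-drop label index = 1183002 + 1184 = 1184186; at 30 labels/s that is 10:57:52:26, i.e. DF 10:57:52;26.

10:57:52;26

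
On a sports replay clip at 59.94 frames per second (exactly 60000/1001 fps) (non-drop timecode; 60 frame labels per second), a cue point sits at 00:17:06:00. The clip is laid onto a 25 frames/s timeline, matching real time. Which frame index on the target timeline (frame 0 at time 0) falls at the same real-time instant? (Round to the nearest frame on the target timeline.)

frame 25676

Source frame index: (0×3600 + 17×60 + 6) × 60 + 0 = 61560.
Real time: 61560 / (60000/1001) = 513513/500 s.
Target frame: (513513/500) × (25) = 513513/20 ≈ 25675.650 → 25676.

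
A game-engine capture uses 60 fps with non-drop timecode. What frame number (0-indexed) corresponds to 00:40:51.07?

Total seconds to the label: (0 × 3600 + 40 × 60 + 51) = 2451.
Frame index = 2451 × 60 + 7 = 147067.

147067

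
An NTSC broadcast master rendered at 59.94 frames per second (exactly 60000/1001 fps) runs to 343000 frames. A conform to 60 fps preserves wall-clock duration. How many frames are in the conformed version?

343343 frames

Target frames = source frames × (target rate / source rate) = 343000 × (60)/(60000/1001) = 343000 × 1001/1000 = 343343.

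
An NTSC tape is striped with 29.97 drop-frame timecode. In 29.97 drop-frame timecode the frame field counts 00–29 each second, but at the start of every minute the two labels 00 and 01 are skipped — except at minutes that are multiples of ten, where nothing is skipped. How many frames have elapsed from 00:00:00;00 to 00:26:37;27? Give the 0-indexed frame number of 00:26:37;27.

Complete 10-minute blocks: 2, each 17982 frames → 35964.
Remaining 6 whole minutes in the current block: 1800 + 5 × 1798 = 10790 frames.
Within the current minute: 37 × 30 + 27 − 2 = 1135 (labels ;00/;01 skipped at this minute). Total = 35964 + 10790 + 1135 = 47889.

47889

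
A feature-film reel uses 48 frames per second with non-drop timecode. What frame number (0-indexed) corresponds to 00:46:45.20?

Total seconds to the label: (0 × 3600 + 46 × 60 + 45) = 2805.
Frame index = 2805 × 48 + 20 = 134660.

134660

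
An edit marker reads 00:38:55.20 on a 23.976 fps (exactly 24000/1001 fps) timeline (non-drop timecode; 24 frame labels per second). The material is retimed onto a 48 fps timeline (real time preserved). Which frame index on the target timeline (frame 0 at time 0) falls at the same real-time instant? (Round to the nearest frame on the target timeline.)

Source frame index: (0×3600 + 38×60 + 55) × 24 + 20 = 56060.
Real time: 56060 / (24000/1001) = 2805803/1200 s.
Target frame: (2805803/1200) × (48) = 2805803/25 ≈ 112232.120 → 112232.

frame 112232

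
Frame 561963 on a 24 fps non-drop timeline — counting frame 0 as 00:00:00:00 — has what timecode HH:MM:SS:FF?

06:30:15:03

561963 ÷ 24 = 23415 full seconds, remainder 3 frames.
23415 s = 6 h 30 min 15 s.
Timecode: 06:30:15:03.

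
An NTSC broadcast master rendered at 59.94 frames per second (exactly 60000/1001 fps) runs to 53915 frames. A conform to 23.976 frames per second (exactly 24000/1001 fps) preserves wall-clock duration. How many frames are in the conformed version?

21566 frames

Target frames = source frames × (target rate / source rate) = 53915 × (24000/1001)/(60000/1001) = 53915 × 2/5 = 21566.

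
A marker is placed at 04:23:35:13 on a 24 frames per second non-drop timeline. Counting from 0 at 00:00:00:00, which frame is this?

frame 379573

Total seconds to the label: (4 × 3600 + 23 × 60 + 35) = 15815.
Frame index = 15815 × 24 + 13 = 379573.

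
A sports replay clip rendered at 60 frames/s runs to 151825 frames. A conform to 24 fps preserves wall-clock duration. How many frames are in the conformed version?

Target frames = source frames × (target rate / source rate) = 151825 × (24)/(60) = 151825 × 2/5 = 60730.

60730 frames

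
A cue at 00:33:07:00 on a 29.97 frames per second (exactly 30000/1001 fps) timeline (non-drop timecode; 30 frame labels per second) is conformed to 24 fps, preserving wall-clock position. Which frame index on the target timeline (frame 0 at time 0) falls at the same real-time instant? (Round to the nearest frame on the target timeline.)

Source frame index: (0×3600 + 33×60 + 7) × 30 + 0 = 59610.
Real time: 59610 / (30000/1001) = 1988987/1000 s.
Target frame: (1988987/1000) × (24) = 5966961/125 ≈ 47735.688 → 47736.

frame 47736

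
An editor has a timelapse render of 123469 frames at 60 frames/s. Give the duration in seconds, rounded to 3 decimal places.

2057.817 seconds

Running time = 123469 × 1/60 = 123469/60 s ≈ 2057.817 s.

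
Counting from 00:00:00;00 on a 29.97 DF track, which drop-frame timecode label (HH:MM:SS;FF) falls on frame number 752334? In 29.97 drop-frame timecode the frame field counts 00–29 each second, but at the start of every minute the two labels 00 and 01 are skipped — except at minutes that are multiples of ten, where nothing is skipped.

Each 10-minute DF block holds 10 × 60 × 30 − 9 × 2 = 17982 frames. 752334 ÷ 17982 → 41 full blocks, remainder 15072.
Within the partial block the first minute is 1800 frames and each further minute 1798, so 8 further minute boundaries passed. Total skipped labels = 18 × 41 + 2 × 8 = 754.
Non-drop label index = 752334 + 754 = 753088; at 30 labels/s that is 06:58:22:28, i.e. DF 06:58:22;28.

06:58:22;28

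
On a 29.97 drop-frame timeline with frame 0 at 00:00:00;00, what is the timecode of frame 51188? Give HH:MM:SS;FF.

Ten DF minutes hold 17982 frames, so frame 51188 lies in block 2 (frames 35964–53945) with 15224 frames into that block.
The block's first minute is 1800 frames and the rest 1798 each; 15224 frames reaches minute 8, so 2 × 18 + 8 × 2 = 52 labels have been skipped so far.
Adding those back, label number 51188 + 52 = 51240 at 30 labels/s is 1708 s + 0 f = 0 h 28 min 28 s frame 0, i.e. 00:28:28;00.

00:28:28;00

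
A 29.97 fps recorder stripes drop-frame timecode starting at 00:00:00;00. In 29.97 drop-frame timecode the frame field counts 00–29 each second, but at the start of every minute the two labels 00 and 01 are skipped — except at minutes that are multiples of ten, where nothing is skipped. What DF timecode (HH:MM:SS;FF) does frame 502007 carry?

04:39:10;11

Ten DF minutes hold 17982 frames, so frame 502007 lies in block 27 (frames 485514–503495) with 16493 frames into that block.
The block's first minute is 1800 frames and the rest 1798 each; 16493 frames reaches minute 9, so 27 × 18 + 9 × 2 = 504 labels have been skipped so far.
Adding those back, label number 502007 + 504 = 502511 at 30 labels/s is 16750 s + 11 f = 4 h 39 min 10 s frame 11, i.e. 04:39:10;11.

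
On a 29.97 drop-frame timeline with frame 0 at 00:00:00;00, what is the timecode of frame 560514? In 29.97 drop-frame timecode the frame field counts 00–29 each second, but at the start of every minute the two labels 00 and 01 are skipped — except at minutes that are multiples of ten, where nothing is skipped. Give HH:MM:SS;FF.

05:11:42;14

Each 10-minute DF block holds 10 × 60 × 30 − 9 × 2 = 17982 frames. 560514 ÷ 17982 → 31 full blocks, remainder 3072.
Within the partial block the first minute is 1800 frames and each further minute 1798, so 1 further minute boundary passed. Total skipped labels = 18 × 31 + 2 × 1 = 560.
Non-drop label index = 560514 + 560 = 561074; at 30 labels/s that is 05:11:42:14, i.e. DF 05:11:42;14.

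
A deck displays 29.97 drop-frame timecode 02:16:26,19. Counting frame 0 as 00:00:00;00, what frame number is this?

245353

As if non-drop at 30 labels/s: (2 × 3600 + 16 × 60 + 26) × 30 + 19 = 245599.
Minute boundaries passed: 136; those not divisible by 10: 136 − 13 = 123; dropped labels = 2 × 123 = 246.
Actual frame index = 245599 − 246 = 245353.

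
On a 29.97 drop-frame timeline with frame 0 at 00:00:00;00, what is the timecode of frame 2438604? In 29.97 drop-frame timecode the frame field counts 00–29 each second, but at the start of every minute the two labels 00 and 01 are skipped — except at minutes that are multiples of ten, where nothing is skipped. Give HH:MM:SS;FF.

Each 10-minute DF block holds 10 × 60 × 30 − 9 × 2 = 17982 frames. 2438604 ÷ 17982 → 135 full blocks, remainder 11034.
Within the partial block the first minute is 1800 frames and each further minute 1798, so 6 further minute boundaries passed. Total skipped labels = 18 × 135 + 2 × 6 = 2442.
Non-drop label index = 2438604 + 2442 = 2441046; at 30 labels/s that is 22:36:08:06, i.e. DF 22:36:08;06.

22:36:08;06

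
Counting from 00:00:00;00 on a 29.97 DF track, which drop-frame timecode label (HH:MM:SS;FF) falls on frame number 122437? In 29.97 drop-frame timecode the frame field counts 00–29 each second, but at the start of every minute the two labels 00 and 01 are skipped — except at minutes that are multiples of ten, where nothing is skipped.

Each 10-minute DF block holds 10 × 60 × 30 − 9 × 2 = 17982 frames. 122437 ÷ 17982 → 6 full blocks, remainder 14545.
Within the partial block the first minute is 1800 frames and each further minute 1798, so 8 further minute boundaries passed. Total skipped labels = 18 × 6 + 2 × 8 = 124.
Non-drop label index = 122437 + 124 = 122561; at 30 labels/s that is 01:08:05:11, i.e. DF 01:08:05;11.

01:08:05;11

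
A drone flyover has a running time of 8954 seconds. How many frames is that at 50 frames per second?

447700 frames

Frames = 8954 × 50 = 447700.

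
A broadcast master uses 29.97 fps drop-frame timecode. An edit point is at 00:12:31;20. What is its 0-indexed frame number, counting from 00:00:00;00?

Complete 10-minute blocks: 1, each 17982 frames → 17982.
Remaining 2 whole minutes in the current block: 1800 + 1 × 1798 = 3598 frames.
Within the current minute: 31 × 30 + 20 − 2 = 948 (labels ;00/;01 skipped at this minute). Total = 17982 + 3598 + 948 = 22528.

22528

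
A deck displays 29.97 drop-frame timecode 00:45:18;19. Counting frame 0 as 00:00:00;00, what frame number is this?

81477

As if non-drop at 30 labels/s: (0 × 3600 + 45 × 60 + 18) × 30 + 19 = 81559.
Minute boundaries passed: 45; those not divisible by 10: 45 − 4 = 41; dropped labels = 2 × 41 = 82.
Actual frame index = 81559 − 82 = 81477.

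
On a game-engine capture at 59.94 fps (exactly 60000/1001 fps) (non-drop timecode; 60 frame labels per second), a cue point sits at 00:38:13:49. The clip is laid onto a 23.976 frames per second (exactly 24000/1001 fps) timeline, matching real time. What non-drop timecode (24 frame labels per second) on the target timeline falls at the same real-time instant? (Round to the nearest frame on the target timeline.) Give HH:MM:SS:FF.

00:38:13:20

Source frame index: (0×3600 + 38×60 + 13) × 60 + 49 = 137629.
Real time: 137629 / (60000/1001) = 137766629/60000 s.
Target frame: (137766629/60000) × (24000/1001) = 275258/5 ≈ 55051.600 → 55052.
At 24 labels/s: frame 55052 → 00:38:13:20.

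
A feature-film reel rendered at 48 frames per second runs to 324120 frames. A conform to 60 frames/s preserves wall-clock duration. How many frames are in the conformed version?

405150 frames

Target frames = source frames × (target rate / source rate) = 324120 × (60)/(48) = 324120 × 5/4 = 405150.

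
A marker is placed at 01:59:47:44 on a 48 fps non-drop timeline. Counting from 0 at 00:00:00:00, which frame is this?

frame 345020

Total seconds to the label: (1 × 3600 + 59 × 60 + 47) = 7187.
Frame index = 7187 × 48 + 44 = 345020.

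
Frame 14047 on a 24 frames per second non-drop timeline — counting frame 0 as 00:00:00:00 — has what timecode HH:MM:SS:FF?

14047 ÷ 24 = 585 full seconds, remainder 7 frames.
585 s = 0 h 9 min 45 s.
Timecode: 00:09:45:07.

00:09:45:07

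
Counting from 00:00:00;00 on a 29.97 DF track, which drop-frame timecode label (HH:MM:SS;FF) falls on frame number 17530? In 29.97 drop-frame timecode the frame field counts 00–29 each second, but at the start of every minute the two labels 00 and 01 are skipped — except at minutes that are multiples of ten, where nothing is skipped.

00:09:44;28

Each 10-minute DF block holds 10 × 60 × 30 − 9 × 2 = 17982 frames. 17530 ÷ 17982 → 0 full blocks, remainder 17530.
Within the partial block the first minute is 1800 frames and each further minute 1798, so 9 further minute boundaries passed. Total skipped labels = 18 × 0 + 2 × 9 = 18.
Non-drop label index = 17530 + 18 = 17548; at 30 labels/s that is 00:09:44:28, i.e. DF 00:09:44;28.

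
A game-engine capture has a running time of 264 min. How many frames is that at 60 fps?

264 min = 15840 s.
Frames = 15840 × 60 = 950400.

950400 frames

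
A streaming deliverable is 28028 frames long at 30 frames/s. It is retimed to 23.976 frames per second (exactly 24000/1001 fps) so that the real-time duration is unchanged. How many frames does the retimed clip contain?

Target frames = source frames × (target rate / source rate) = 28028 × (24000/1001)/(30) = 28028 × 800/1001 = 22400.

22400 frames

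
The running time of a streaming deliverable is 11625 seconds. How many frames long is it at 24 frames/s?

Frames = 11625 × 24 = 279000.

279000 frames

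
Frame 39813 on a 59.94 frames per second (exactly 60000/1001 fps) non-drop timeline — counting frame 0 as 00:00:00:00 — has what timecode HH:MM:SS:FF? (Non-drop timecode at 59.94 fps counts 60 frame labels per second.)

39813 ÷ 60 = 663 full seconds, remainder 33 frames.
663 s = 0 h 11 min 3 s.
Timecode: 00:11:03:33.

00:11:03:33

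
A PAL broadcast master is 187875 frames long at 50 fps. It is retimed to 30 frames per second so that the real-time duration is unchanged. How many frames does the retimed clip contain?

Target frames = source frames × (target rate / source rate) = 187875 × (30)/(50) = 187875 × 3/5 = 112725.

112725 frames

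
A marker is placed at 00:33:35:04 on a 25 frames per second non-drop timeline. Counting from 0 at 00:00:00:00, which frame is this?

50379

Total seconds to the label: (0 × 3600 + 33 × 60 + 35) = 2015.
Frame index = 2015 × 25 + 4 = 50379.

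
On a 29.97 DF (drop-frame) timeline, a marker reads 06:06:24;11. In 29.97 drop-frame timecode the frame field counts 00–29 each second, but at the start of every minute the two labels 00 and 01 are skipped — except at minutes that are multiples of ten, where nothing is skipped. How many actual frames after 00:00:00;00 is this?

Complete 10-minute blocks: 36, each 17982 frames → 647352.
Remaining 6 whole minutes in the current block: 1800 + 5 × 1798 = 10790 frames.
Within the current minute: 24 × 30 + 11 − 2 = 729 (labels ;00/;01 skipped at this minute). Total = 647352 + 10790 + 729 = 658871.

658871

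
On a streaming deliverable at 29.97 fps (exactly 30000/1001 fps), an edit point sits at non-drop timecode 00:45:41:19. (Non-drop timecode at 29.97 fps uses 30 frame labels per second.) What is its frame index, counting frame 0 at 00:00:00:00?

Total seconds to the label: (0 × 3600 + 45 × 60 + 41) = 2741.
Frame index = 2741 × 30 + 19 = 82249.

frame 82249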